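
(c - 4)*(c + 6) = c^2 + 2*c - 24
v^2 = v^2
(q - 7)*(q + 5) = q^2 - 2*q - 35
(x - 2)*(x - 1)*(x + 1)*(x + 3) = x^4 + x^3 - 7*x^2 - x + 6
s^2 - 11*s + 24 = (s - 8)*(s - 3)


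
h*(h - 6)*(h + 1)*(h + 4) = h^4 - h^3 - 26*h^2 - 24*h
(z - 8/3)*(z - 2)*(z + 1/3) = z^3 - 13*z^2/3 + 34*z/9 + 16/9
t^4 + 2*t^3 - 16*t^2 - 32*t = t*(t - 4)*(t + 2)*(t + 4)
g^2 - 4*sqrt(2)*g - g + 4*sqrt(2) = (g - 1)*(g - 4*sqrt(2))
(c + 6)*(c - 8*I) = c^2 + 6*c - 8*I*c - 48*I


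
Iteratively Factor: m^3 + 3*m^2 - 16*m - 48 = (m + 4)*(m^2 - m - 12) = (m - 4)*(m + 4)*(m + 3)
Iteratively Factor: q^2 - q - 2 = (q + 1)*(q - 2)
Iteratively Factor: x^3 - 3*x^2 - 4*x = (x + 1)*(x^2 - 4*x) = x*(x + 1)*(x - 4)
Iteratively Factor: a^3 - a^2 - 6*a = (a)*(a^2 - a - 6) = a*(a + 2)*(a - 3)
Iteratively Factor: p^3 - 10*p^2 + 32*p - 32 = (p - 2)*(p^2 - 8*p + 16) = (p - 4)*(p - 2)*(p - 4)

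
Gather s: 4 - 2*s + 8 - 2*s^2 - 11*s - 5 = -2*s^2 - 13*s + 7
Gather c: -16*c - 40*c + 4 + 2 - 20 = -56*c - 14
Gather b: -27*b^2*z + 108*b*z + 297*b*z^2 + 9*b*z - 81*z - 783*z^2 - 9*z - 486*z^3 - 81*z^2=-27*b^2*z + b*(297*z^2 + 117*z) - 486*z^3 - 864*z^2 - 90*z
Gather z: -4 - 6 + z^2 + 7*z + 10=z^2 + 7*z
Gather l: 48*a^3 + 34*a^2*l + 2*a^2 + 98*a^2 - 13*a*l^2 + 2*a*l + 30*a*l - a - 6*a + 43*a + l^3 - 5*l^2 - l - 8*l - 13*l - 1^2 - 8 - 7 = 48*a^3 + 100*a^2 + 36*a + l^3 + l^2*(-13*a - 5) + l*(34*a^2 + 32*a - 22) - 16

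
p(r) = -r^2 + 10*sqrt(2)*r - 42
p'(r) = -2*r + 10*sqrt(2)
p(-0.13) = -43.86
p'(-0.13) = 14.40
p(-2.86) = -90.63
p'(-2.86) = 19.86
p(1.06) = -28.13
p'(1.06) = 12.02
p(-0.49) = -49.17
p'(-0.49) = 15.12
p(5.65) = 5.98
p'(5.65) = 2.84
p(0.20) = -39.21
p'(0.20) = 13.74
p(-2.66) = -86.69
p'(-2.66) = 19.46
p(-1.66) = -68.23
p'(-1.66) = 17.46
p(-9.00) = -250.28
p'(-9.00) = 32.14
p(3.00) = -8.57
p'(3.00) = 8.14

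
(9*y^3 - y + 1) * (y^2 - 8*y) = 9*y^5 - 72*y^4 - y^3 + 9*y^2 - 8*y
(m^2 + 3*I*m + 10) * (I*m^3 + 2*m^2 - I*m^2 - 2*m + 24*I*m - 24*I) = I*m^5 - m^4 - I*m^4 + m^3 + 40*I*m^3 - 52*m^2 - 40*I*m^2 + 52*m + 240*I*m - 240*I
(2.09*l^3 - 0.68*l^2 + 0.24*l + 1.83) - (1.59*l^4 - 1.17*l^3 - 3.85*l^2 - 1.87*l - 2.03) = -1.59*l^4 + 3.26*l^3 + 3.17*l^2 + 2.11*l + 3.86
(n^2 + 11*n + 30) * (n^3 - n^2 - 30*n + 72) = n^5 + 10*n^4 - 11*n^3 - 288*n^2 - 108*n + 2160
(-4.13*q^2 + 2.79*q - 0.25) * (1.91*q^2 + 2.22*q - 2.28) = -7.8883*q^4 - 3.8397*q^3 + 15.1327*q^2 - 6.9162*q + 0.57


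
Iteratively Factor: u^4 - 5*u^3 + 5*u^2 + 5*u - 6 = (u - 1)*(u^3 - 4*u^2 + u + 6) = (u - 1)*(u + 1)*(u^2 - 5*u + 6) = (u - 2)*(u - 1)*(u + 1)*(u - 3)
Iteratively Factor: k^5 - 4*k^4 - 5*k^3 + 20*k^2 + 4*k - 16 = (k + 1)*(k^4 - 5*k^3 + 20*k - 16) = (k - 4)*(k + 1)*(k^3 - k^2 - 4*k + 4) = (k - 4)*(k - 1)*(k + 1)*(k^2 - 4) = (k - 4)*(k - 1)*(k + 1)*(k + 2)*(k - 2)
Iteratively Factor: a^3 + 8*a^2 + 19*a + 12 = (a + 3)*(a^2 + 5*a + 4) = (a + 1)*(a + 3)*(a + 4)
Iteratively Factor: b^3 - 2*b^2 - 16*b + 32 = (b - 4)*(b^2 + 2*b - 8) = (b - 4)*(b - 2)*(b + 4)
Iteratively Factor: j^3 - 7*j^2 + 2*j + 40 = (j - 5)*(j^2 - 2*j - 8) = (j - 5)*(j - 4)*(j + 2)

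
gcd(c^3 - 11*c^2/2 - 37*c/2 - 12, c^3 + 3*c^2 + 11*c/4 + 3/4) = c^2 + 5*c/2 + 3/2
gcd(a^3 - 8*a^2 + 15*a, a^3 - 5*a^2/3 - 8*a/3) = a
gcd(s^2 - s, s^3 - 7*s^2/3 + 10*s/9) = s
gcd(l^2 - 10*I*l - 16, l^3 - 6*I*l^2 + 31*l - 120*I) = l - 8*I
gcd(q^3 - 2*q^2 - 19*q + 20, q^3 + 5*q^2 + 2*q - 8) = q^2 + 3*q - 4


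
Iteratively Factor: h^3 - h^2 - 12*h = (h + 3)*(h^2 - 4*h) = (h - 4)*(h + 3)*(h)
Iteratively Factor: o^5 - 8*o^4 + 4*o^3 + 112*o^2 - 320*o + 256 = (o - 4)*(o^4 - 4*o^3 - 12*o^2 + 64*o - 64) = (o - 4)^2*(o^3 - 12*o + 16) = (o - 4)^2*(o - 2)*(o^2 + 2*o - 8) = (o - 4)^2*(o - 2)*(o + 4)*(o - 2)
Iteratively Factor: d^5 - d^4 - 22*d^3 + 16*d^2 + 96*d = (d + 4)*(d^4 - 5*d^3 - 2*d^2 + 24*d) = (d - 4)*(d + 4)*(d^3 - d^2 - 6*d) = (d - 4)*(d - 3)*(d + 4)*(d^2 + 2*d) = (d - 4)*(d - 3)*(d + 2)*(d + 4)*(d)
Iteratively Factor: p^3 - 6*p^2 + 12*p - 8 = (p - 2)*(p^2 - 4*p + 4) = (p - 2)^2*(p - 2)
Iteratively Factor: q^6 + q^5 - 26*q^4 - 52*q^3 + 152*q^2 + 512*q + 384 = (q + 2)*(q^5 - q^4 - 24*q^3 - 4*q^2 + 160*q + 192) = (q - 4)*(q + 2)*(q^4 + 3*q^3 - 12*q^2 - 52*q - 48) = (q - 4)^2*(q + 2)*(q^3 + 7*q^2 + 16*q + 12) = (q - 4)^2*(q + 2)*(q + 3)*(q^2 + 4*q + 4) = (q - 4)^2*(q + 2)^2*(q + 3)*(q + 2)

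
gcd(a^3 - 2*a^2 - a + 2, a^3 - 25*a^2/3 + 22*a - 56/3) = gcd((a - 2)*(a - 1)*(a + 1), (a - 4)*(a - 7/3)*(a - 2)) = a - 2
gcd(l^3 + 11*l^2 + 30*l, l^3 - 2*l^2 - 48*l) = l^2 + 6*l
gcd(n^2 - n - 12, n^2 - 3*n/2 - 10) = n - 4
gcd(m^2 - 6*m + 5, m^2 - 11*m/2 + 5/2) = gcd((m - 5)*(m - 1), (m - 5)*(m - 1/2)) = m - 5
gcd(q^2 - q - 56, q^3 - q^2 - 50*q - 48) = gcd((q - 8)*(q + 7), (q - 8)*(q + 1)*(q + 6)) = q - 8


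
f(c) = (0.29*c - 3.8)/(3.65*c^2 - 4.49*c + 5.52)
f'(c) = (4.49 - 7.3*c)*(0.29*c - 3.8)/(3.65*c^2 - 4.49*c + 5.52)^2 + 0.29/(3.65*c^2 - 4.49*c + 5.52) = (-1.0585*c^2 + 27.74*c - 15.4612)/(13.3225*c^4 - 32.777*c^3 + 60.4561*c^2 - 49.5696*c + 30.4704)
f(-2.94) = -0.09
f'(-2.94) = -0.04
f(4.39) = -0.05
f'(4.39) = 0.03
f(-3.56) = -0.07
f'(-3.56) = -0.03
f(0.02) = -0.70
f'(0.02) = -0.51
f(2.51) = -0.18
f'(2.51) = 0.16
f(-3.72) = -0.07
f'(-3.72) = -0.03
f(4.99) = -0.03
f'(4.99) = 0.02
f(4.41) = -0.04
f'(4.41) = 0.03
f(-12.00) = -0.01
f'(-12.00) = -0.00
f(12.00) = -0.00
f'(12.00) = 0.00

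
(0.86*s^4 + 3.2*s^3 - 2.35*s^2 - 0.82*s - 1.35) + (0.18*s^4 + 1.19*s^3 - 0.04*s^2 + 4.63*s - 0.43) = 1.04*s^4 + 4.39*s^3 - 2.39*s^2 + 3.81*s - 1.78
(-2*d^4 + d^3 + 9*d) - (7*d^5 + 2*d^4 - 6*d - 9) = -7*d^5 - 4*d^4 + d^3 + 15*d + 9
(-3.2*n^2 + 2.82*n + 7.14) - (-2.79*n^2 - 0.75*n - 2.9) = -0.41*n^2 + 3.57*n + 10.04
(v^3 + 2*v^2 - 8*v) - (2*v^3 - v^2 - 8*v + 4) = -v^3 + 3*v^2 - 4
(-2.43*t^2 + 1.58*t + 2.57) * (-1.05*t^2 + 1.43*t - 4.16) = 2.5515*t^4 - 5.1339*t^3 + 9.6697*t^2 - 2.8977*t - 10.6912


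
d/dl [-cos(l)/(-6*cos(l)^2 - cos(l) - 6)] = -6*sin(l)^3/(6*cos(l)^2 + cos(l) + 6)^2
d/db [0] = 0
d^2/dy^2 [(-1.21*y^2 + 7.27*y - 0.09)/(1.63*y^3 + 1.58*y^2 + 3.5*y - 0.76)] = (-6.429698*y^6 + 115.893978*y^5 + 150.887796*y^4 - 57.964292*y^3 + 94.926348*y^2 + 48.723744*y + 34.857464)/(4.330747*y^9 + 12.593706*y^8 + 40.104846*y^7 + 51.96998*y^6 + 74.370876*y^5 + 26.358408*y^4 + 20.482664*y^3 - 25.192176*y^2 + 6.0648*y - 0.438976)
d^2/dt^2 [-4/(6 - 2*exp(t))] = 2*(exp(t) + 3)*exp(t)/(exp(t) - 3)^3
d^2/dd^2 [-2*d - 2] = 0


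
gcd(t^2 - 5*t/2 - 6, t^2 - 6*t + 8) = t - 4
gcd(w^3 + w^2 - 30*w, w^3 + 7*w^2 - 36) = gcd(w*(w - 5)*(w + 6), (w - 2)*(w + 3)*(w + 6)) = w + 6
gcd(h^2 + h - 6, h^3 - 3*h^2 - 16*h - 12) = 1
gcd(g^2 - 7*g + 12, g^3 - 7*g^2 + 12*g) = g^2 - 7*g + 12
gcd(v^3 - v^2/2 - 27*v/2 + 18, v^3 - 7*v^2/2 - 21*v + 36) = v^2 + 5*v/2 - 6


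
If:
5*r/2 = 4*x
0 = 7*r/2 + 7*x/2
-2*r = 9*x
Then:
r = 0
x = 0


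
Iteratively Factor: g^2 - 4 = (g + 2)*(g - 2)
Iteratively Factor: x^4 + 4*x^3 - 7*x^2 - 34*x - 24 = (x + 2)*(x^3 + 2*x^2 - 11*x - 12) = (x - 3)*(x + 2)*(x^2 + 5*x + 4) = (x - 3)*(x + 2)*(x + 4)*(x + 1)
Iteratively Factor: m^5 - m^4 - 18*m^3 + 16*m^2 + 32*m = (m - 2)*(m^4 + m^3 - 16*m^2 - 16*m) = (m - 2)*(m + 4)*(m^3 - 3*m^2 - 4*m) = (m - 2)*(m + 1)*(m + 4)*(m^2 - 4*m) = (m - 4)*(m - 2)*(m + 1)*(m + 4)*(m)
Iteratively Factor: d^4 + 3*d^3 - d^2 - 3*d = (d + 3)*(d^3 - d) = (d - 1)*(d + 3)*(d^2 + d) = d*(d - 1)*(d + 3)*(d + 1)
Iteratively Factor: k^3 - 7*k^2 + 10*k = (k - 5)*(k^2 - 2*k) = (k - 5)*(k - 2)*(k)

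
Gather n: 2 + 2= 4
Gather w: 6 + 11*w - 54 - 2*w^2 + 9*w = -2*w^2 + 20*w - 48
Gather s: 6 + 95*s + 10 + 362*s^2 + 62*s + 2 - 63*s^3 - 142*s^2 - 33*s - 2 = -63*s^3 + 220*s^2 + 124*s + 16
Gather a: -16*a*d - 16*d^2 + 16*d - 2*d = -16*a*d - 16*d^2 + 14*d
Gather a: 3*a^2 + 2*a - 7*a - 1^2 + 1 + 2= 3*a^2 - 5*a + 2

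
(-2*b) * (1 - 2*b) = 4*b^2 - 2*b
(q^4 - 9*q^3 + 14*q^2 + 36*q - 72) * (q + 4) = q^5 - 5*q^4 - 22*q^3 + 92*q^2 + 72*q - 288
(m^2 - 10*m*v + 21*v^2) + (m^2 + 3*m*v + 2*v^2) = 2*m^2 - 7*m*v + 23*v^2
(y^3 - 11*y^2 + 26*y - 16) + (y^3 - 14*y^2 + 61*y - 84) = 2*y^3 - 25*y^2 + 87*y - 100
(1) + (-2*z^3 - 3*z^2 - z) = -2*z^3 - 3*z^2 - z + 1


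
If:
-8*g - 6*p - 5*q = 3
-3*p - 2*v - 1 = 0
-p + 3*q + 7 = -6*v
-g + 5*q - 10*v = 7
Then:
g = -241/828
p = 73/276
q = -187/414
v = -165/184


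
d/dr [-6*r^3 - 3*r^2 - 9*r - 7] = -18*r^2 - 6*r - 9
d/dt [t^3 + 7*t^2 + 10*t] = 3*t^2 + 14*t + 10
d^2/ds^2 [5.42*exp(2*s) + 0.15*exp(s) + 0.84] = (21.68*exp(s) + 0.15)*exp(s)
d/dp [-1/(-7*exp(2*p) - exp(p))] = (-14*exp(p) - 1)*exp(-p)/(7*exp(p) + 1)^2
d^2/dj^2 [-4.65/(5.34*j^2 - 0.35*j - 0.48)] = (-265.19508*j^2 + 17.3817*j + 4.65*(10.68*j - 0.35)*(21.36*j - 0.7) + 23.83776)/(-5.34*j^2 + 0.35*j + 0.48)^3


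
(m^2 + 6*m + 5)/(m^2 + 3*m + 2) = (m + 5)/(m + 2)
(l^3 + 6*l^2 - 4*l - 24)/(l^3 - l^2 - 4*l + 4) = (l + 6)/(l - 1)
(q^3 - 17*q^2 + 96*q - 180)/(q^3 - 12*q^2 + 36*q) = (q - 5)/q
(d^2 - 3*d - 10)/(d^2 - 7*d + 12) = (d^2 - 3*d - 10)/(d^2 - 7*d + 12)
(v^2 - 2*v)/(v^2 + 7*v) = (v - 2)/(v + 7)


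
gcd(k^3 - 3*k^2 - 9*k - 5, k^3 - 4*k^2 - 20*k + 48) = 1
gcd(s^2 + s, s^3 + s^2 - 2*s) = s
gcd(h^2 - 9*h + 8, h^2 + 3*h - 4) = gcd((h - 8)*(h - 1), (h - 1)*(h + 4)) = h - 1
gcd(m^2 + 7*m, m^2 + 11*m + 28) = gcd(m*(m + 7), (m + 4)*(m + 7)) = m + 7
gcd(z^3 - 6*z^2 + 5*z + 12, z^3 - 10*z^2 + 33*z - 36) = z^2 - 7*z + 12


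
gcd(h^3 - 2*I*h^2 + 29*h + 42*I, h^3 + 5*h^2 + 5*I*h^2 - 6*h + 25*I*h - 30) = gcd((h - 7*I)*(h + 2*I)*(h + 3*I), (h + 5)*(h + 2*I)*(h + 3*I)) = h^2 + 5*I*h - 6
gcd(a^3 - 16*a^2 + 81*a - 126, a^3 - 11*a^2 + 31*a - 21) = a^2 - 10*a + 21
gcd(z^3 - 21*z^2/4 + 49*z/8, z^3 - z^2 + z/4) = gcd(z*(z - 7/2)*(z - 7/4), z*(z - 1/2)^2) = z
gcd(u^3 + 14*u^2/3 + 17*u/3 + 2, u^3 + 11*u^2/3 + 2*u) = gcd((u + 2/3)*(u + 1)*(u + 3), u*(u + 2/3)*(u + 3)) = u^2 + 11*u/3 + 2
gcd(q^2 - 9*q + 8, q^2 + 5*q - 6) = q - 1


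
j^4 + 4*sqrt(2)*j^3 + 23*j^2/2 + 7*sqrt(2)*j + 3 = (j + sqrt(2)/2)*(j + sqrt(2))^2*(j + 3*sqrt(2)/2)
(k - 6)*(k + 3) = k^2 - 3*k - 18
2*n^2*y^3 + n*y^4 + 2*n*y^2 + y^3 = y^2*(2*n + y)*(n*y + 1)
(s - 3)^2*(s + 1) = s^3 - 5*s^2 + 3*s + 9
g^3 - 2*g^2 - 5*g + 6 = (g - 3)*(g - 1)*(g + 2)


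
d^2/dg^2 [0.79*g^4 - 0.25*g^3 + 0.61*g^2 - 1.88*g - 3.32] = 9.48*g^2 - 1.5*g + 1.22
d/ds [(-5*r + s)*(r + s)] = -4*r + 2*s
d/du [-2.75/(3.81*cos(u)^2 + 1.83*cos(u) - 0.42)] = -(20.955*cos(u) + 5.0325)*sin(u)/(3.81*cos(u)^2 + 1.83*cos(u) - 0.42)^2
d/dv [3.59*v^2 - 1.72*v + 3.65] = 7.18*v - 1.72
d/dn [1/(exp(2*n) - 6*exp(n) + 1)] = 2*(3 - exp(n))*exp(n)/(exp(2*n) - 6*exp(n) + 1)^2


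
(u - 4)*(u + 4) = u^2 - 16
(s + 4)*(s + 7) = s^2 + 11*s + 28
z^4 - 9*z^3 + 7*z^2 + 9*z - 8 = (z - 8)*(z - 1)^2*(z + 1)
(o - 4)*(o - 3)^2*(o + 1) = o^4 - 9*o^3 + 23*o^2 - 3*o - 36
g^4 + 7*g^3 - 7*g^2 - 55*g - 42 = (g - 3)*(g + 1)*(g + 2)*(g + 7)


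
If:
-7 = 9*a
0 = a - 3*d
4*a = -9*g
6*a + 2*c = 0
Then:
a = -7/9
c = 7/3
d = -7/27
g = 28/81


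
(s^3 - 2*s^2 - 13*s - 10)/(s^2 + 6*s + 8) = (s^2 - 4*s - 5)/(s + 4)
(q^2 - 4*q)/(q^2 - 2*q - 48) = q*(4 - q)/(-q^2 + 2*q + 48)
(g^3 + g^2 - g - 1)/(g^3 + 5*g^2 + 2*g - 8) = (g^2 + 2*g + 1)/(g^2 + 6*g + 8)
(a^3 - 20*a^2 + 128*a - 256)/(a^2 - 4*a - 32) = (a^2 - 12*a + 32)/(a + 4)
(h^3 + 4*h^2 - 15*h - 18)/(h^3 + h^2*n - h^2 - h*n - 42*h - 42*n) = (h^2 - 2*h - 3)/(h^2 + h*n - 7*h - 7*n)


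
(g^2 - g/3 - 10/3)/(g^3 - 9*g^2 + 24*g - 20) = (g + 5/3)/(g^2 - 7*g + 10)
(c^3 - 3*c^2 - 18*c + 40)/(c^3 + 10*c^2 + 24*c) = (c^2 - 7*c + 10)/(c*(c + 6))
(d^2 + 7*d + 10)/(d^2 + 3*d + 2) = (d + 5)/(d + 1)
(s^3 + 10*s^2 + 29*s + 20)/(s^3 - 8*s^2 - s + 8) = (s^2 + 9*s + 20)/(s^2 - 9*s + 8)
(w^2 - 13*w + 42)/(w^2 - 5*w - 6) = (w - 7)/(w + 1)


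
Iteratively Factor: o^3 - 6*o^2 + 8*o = (o)*(o^2 - 6*o + 8) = o*(o - 2)*(o - 4)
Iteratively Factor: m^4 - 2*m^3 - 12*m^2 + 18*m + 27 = (m - 3)*(m^3 + m^2 - 9*m - 9) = (m - 3)^2*(m^2 + 4*m + 3) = (m - 3)^2*(m + 3)*(m + 1)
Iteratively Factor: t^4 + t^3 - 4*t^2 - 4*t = (t)*(t^3 + t^2 - 4*t - 4) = t*(t - 2)*(t^2 + 3*t + 2) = t*(t - 2)*(t + 1)*(t + 2)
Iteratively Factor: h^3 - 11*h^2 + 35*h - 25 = (h - 5)*(h^2 - 6*h + 5) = (h - 5)*(h - 1)*(h - 5)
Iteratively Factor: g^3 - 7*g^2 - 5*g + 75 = (g - 5)*(g^2 - 2*g - 15) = (g - 5)*(g + 3)*(g - 5)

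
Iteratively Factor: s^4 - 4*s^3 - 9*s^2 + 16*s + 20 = (s + 2)*(s^3 - 6*s^2 + 3*s + 10) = (s - 2)*(s + 2)*(s^2 - 4*s - 5) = (s - 5)*(s - 2)*(s + 2)*(s + 1)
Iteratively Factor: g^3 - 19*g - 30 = (g - 5)*(g^2 + 5*g + 6) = (g - 5)*(g + 2)*(g + 3)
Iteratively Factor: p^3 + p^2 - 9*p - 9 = (p + 1)*(p^2 - 9) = (p - 3)*(p + 1)*(p + 3)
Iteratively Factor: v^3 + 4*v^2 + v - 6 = (v - 1)*(v^2 + 5*v + 6) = (v - 1)*(v + 2)*(v + 3)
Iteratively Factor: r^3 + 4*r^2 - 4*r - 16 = (r - 2)*(r^2 + 6*r + 8) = (r - 2)*(r + 2)*(r + 4)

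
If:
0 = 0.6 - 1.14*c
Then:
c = 0.53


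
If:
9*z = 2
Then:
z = 2/9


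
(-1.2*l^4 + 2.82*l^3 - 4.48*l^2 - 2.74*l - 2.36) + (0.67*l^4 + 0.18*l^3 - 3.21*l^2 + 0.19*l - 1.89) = -0.53*l^4 + 3.0*l^3 - 7.69*l^2 - 2.55*l - 4.25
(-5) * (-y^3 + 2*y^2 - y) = 5*y^3 - 10*y^2 + 5*y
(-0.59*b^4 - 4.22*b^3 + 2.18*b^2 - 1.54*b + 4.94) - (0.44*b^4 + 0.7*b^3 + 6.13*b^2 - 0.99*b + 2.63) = -1.03*b^4 - 4.92*b^3 - 3.95*b^2 - 0.55*b + 2.31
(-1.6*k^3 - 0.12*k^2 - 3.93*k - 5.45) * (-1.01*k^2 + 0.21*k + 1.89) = 1.616*k^5 - 0.2148*k^4 + 0.9201*k^3 + 4.4524*k^2 - 8.5722*k - 10.3005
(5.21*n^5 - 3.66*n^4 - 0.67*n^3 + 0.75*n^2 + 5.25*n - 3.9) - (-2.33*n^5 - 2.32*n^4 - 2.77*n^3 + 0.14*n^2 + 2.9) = 7.54*n^5 - 1.34*n^4 + 2.1*n^3 + 0.61*n^2 + 5.25*n - 6.8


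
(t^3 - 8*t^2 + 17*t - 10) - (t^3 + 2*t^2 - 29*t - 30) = -10*t^2 + 46*t + 20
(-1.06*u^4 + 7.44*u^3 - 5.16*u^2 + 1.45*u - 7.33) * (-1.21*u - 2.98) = 1.2826*u^5 - 5.8436*u^4 - 15.9276*u^3 + 13.6223*u^2 + 4.5483*u + 21.8434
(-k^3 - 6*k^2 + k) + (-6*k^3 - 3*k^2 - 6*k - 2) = -7*k^3 - 9*k^2 - 5*k - 2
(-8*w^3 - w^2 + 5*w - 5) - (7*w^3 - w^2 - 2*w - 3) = -15*w^3 + 7*w - 2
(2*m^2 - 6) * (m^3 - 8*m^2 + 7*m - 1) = 2*m^5 - 16*m^4 + 8*m^3 + 46*m^2 - 42*m + 6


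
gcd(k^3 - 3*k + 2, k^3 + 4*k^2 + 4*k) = k + 2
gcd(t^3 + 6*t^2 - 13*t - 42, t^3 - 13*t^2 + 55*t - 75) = t - 3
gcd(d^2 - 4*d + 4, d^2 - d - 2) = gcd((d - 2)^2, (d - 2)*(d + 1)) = d - 2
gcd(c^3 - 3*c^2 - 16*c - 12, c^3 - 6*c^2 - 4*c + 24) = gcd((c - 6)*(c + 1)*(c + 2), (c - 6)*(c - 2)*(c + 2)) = c^2 - 4*c - 12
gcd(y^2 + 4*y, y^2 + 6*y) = y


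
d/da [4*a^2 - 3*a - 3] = 8*a - 3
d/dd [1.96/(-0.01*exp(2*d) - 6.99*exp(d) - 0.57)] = (0.0392*exp(d) + 13.7004)*exp(d)/(0.01*exp(2*d) + 6.99*exp(d) + 0.57)^2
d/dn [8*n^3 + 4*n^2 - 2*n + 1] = 24*n^2 + 8*n - 2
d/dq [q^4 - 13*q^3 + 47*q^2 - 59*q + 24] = 4*q^3 - 39*q^2 + 94*q - 59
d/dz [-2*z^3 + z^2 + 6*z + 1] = -6*z^2 + 2*z + 6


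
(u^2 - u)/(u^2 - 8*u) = (u - 1)/(u - 8)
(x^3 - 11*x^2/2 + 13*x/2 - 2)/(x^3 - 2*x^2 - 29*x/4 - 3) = 2*(2*x^2 - 3*x + 1)/(4*x^2 + 8*x + 3)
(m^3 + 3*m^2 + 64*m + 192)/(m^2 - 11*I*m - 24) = (m^2 + m*(3 + 8*I) + 24*I)/(m - 3*I)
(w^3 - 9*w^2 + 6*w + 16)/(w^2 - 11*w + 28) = (w^3 - 9*w^2 + 6*w + 16)/(w^2 - 11*w + 28)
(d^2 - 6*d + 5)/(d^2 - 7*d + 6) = (d - 5)/(d - 6)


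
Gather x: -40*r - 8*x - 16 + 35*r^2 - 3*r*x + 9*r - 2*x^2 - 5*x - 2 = 35*r^2 - 31*r - 2*x^2 + x*(-3*r - 13) - 18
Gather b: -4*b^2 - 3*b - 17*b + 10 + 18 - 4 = -4*b^2 - 20*b + 24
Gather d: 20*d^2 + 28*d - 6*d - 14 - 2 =20*d^2 + 22*d - 16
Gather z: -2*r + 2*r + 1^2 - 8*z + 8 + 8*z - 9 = 0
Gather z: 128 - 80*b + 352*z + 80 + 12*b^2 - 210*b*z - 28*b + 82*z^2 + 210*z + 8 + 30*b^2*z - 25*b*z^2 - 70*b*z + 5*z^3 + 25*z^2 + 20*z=12*b^2 - 108*b + 5*z^3 + z^2*(107 - 25*b) + z*(30*b^2 - 280*b + 582) + 216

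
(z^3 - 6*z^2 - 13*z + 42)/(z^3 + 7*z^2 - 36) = (z - 7)/(z + 6)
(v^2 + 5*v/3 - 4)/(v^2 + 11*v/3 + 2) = (3*v - 4)/(3*v + 2)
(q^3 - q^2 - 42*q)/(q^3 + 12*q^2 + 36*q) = (q - 7)/(q + 6)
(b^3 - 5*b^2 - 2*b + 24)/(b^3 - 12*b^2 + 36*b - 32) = (b^3 - 5*b^2 - 2*b + 24)/(b^3 - 12*b^2 + 36*b - 32)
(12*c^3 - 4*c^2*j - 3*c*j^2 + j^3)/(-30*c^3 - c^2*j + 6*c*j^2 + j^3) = (-6*c^2 - c*j + j^2)/(15*c^2 + 8*c*j + j^2)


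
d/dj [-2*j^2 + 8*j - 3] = 8 - 4*j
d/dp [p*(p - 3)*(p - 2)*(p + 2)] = 4*p^3 - 9*p^2 - 8*p + 12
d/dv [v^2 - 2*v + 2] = 2*v - 2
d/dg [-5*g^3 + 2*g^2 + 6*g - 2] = -15*g^2 + 4*g + 6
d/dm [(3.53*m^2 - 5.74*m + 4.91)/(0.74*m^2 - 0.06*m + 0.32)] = (4.0358*m^2 - 5.0076*m - 1.5422)/(0.5476*m^4 - 0.0888*m^3 + 0.4772*m^2 - 0.0384*m + 0.1024)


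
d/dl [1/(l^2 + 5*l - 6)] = (-2*l - 5)/(l^2 + 5*l - 6)^2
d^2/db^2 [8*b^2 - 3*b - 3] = 16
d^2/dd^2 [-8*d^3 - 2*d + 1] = -48*d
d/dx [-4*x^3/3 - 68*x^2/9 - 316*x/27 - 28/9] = -4*x^2 - 136*x/9 - 316/27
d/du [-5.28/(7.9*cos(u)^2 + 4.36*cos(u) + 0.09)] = -(83.424*cos(u) + 23.0208)*sin(u)/(7.9*cos(u)^2 + 4.36*cos(u) + 0.09)^2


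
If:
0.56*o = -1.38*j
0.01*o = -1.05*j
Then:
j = 0.00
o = 0.00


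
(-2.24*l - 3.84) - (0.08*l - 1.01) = -2.32*l - 2.83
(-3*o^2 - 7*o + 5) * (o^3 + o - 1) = -3*o^5 - 7*o^4 + 2*o^3 - 4*o^2 + 12*o - 5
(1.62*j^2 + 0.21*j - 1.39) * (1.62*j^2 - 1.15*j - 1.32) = 2.6244*j^4 - 1.5228*j^3 - 4.6317*j^2 + 1.3213*j + 1.8348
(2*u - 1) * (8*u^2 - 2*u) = 16*u^3 - 12*u^2 + 2*u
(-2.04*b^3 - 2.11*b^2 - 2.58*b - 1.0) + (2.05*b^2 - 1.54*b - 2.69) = -2.04*b^3 - 0.0600000000000001*b^2 - 4.12*b - 3.69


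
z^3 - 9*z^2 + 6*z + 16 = (z - 8)*(z - 2)*(z + 1)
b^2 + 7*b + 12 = (b + 3)*(b + 4)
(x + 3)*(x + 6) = x^2 + 9*x + 18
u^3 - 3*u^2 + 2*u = u*(u - 2)*(u - 1)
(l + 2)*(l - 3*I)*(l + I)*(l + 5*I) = l^4 + 2*l^3 + 3*I*l^3 + 13*l^2 + 6*I*l^2 + 26*l + 15*I*l + 30*I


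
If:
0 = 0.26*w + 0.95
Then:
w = -3.65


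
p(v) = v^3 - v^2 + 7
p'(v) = 3*v^2 - 2*v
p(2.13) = 12.13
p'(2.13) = 9.35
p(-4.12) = -79.91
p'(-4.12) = 59.16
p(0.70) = 6.85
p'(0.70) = 0.07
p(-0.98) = 5.10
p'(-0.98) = 4.84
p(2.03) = 11.24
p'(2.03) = 8.30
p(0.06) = 7.00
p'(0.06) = -0.11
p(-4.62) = -112.96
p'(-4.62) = 73.27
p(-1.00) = 5.00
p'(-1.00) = 5.00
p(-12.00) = -1865.00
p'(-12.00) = 456.00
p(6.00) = 187.00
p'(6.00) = 96.00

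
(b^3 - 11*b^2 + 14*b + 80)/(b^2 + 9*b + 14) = (b^2 - 13*b + 40)/(b + 7)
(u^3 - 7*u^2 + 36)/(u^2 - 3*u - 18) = (u^2 - u - 6)/(u + 3)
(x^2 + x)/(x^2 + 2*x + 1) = x/(x + 1)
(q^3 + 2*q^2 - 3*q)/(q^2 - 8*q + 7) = q*(q + 3)/(q - 7)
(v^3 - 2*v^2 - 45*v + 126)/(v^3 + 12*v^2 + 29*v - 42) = (v^2 - 9*v + 18)/(v^2 + 5*v - 6)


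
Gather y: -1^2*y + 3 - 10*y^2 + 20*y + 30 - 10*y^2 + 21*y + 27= -20*y^2 + 40*y + 60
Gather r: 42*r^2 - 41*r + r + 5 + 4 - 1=42*r^2 - 40*r + 8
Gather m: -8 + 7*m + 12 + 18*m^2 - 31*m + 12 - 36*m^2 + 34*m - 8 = -18*m^2 + 10*m + 8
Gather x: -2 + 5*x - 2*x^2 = -2*x^2 + 5*x - 2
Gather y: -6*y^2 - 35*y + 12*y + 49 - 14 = -6*y^2 - 23*y + 35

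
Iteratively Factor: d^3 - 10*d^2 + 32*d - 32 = (d - 4)*(d^2 - 6*d + 8) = (d - 4)*(d - 2)*(d - 4)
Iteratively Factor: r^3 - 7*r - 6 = (r + 1)*(r^2 - r - 6) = (r - 3)*(r + 1)*(r + 2)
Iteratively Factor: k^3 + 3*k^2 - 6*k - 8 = (k - 2)*(k^2 + 5*k + 4) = (k - 2)*(k + 1)*(k + 4)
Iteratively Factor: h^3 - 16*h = (h)*(h^2 - 16) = h*(h + 4)*(h - 4)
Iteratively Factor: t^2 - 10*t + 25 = (t - 5)*(t - 5)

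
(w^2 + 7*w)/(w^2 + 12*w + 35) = w/(w + 5)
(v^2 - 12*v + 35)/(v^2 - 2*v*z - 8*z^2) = (-v^2 + 12*v - 35)/(-v^2 + 2*v*z + 8*z^2)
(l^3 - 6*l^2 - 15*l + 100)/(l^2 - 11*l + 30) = (l^2 - l - 20)/(l - 6)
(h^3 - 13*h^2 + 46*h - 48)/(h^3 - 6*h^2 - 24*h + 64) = (h - 3)/(h + 4)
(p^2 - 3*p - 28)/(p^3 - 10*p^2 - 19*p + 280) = (p + 4)/(p^2 - 3*p - 40)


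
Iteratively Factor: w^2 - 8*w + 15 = (w - 3)*(w - 5)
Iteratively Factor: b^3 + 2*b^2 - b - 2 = (b + 1)*(b^2 + b - 2) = (b + 1)*(b + 2)*(b - 1)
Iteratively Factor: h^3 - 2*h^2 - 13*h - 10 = (h + 1)*(h^2 - 3*h - 10) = (h - 5)*(h + 1)*(h + 2)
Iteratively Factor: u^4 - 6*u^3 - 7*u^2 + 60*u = (u + 3)*(u^3 - 9*u^2 + 20*u) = u*(u + 3)*(u^2 - 9*u + 20) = u*(u - 4)*(u + 3)*(u - 5)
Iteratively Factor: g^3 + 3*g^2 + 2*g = (g + 1)*(g^2 + 2*g) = g*(g + 1)*(g + 2)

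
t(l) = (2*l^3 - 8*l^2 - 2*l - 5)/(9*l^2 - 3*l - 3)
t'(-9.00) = 0.22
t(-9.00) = -2.78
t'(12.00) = 0.23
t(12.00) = 1.81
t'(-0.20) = -8.53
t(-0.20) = 2.42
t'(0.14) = 1.02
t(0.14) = 1.67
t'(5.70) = 0.25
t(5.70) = 0.35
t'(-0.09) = -3.00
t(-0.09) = 1.84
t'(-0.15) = -5.28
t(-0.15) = 2.08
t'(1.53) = 1.73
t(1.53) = -1.46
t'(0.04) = -0.36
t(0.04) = 1.64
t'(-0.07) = -2.46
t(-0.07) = 1.78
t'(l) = (3 - 18*l)*(2*l^3 - 8*l^2 - 2*l - 5)/(9*l^2 - 3*l - 3)^2 + (6*l^2 - 16*l - 2)/(9*l^2 - 3*l - 3) = (6*l^4 - 4*l^3 + 8*l^2 + 46*l - 3)/(3*(9*l^4 - 6*l^3 - 5*l^2 + 2*l + 1))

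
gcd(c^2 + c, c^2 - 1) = c + 1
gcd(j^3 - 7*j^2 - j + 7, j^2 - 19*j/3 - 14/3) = j - 7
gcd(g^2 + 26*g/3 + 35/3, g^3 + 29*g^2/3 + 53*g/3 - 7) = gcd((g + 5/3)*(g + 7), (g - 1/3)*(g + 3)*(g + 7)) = g + 7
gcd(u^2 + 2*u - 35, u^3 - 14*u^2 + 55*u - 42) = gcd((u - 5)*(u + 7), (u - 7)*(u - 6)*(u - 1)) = 1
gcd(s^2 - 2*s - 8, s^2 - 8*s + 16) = s - 4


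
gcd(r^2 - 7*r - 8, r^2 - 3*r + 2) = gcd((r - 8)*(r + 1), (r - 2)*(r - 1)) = 1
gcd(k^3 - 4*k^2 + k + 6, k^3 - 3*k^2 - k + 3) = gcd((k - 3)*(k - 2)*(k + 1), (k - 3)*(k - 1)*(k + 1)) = k^2 - 2*k - 3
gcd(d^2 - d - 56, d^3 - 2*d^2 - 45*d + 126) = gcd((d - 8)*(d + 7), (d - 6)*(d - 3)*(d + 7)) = d + 7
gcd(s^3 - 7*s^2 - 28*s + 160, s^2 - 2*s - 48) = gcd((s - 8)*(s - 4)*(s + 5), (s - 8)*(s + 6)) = s - 8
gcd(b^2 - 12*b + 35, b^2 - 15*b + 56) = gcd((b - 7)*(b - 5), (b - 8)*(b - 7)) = b - 7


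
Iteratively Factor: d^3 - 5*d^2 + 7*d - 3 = (d - 1)*(d^2 - 4*d + 3) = (d - 1)^2*(d - 3)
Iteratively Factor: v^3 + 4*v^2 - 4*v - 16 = (v - 2)*(v^2 + 6*v + 8) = (v - 2)*(v + 2)*(v + 4)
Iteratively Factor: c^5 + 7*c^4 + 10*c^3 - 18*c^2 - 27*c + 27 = (c + 3)*(c^4 + 4*c^3 - 2*c^2 - 12*c + 9) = (c - 1)*(c + 3)*(c^3 + 5*c^2 + 3*c - 9) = (c - 1)^2*(c + 3)*(c^2 + 6*c + 9) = (c - 1)^2*(c + 3)^2*(c + 3)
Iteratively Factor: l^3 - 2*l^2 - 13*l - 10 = (l - 5)*(l^2 + 3*l + 2) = (l - 5)*(l + 2)*(l + 1)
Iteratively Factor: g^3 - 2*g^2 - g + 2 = (g - 1)*(g^2 - g - 2) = (g - 2)*(g - 1)*(g + 1)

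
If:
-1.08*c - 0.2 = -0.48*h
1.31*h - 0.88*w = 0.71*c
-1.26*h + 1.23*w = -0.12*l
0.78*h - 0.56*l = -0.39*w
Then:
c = -0.41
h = -0.50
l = -0.99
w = -0.42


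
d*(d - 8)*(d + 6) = d^3 - 2*d^2 - 48*d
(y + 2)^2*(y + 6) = y^3 + 10*y^2 + 28*y + 24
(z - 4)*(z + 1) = z^2 - 3*z - 4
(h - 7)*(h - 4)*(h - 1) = h^3 - 12*h^2 + 39*h - 28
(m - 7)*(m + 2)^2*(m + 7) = m^4 + 4*m^3 - 45*m^2 - 196*m - 196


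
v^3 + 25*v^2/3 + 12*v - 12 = (v - 2/3)*(v + 3)*(v + 6)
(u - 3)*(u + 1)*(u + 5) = u^3 + 3*u^2 - 13*u - 15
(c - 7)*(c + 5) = c^2 - 2*c - 35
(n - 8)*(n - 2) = n^2 - 10*n + 16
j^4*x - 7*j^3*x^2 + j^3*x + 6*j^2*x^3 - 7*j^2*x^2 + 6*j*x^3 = j*(j - 6*x)*(j - x)*(j*x + x)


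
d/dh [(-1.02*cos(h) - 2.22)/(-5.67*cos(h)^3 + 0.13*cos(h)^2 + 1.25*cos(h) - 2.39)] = (11.5668*cos(h)^3 + 37.6296*cos(h)^2 - 0.5772*cos(h) - 5.2128)*sin(h)/(32.1489*cos(h)^6 - 1.4742*cos(h)^5 - 14.1581*cos(h)^4 + 27.4276*cos(h)^3 + 0.9411*cos(h)^2 - 5.975*cos(h) + 5.7121)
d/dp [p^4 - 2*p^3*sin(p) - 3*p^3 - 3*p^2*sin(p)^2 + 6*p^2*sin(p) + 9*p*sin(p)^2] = -2*p^3*cos(p) + 4*p^3 - 3*p^2*sin(2*p) + 6*sqrt(2)*p^2*cos(p + pi/4) - 9*p^2 + 12*p*sin(p) + 9*p*sin(2*p) + 3*p*cos(2*p) - 3*p - 9*cos(2*p)/2 + 9/2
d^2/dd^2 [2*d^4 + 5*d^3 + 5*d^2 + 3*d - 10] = 24*d^2 + 30*d + 10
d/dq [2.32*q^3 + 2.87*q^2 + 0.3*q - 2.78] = 6.96*q^2 + 5.74*q + 0.3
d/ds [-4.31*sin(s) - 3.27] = -4.31*cos(s)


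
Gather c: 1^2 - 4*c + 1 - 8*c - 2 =-12*c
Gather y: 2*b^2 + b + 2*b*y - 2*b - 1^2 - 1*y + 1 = 2*b^2 - b + y*(2*b - 1)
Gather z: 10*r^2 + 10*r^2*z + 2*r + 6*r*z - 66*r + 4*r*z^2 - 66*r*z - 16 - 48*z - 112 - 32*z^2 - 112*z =10*r^2 - 64*r + z^2*(4*r - 32) + z*(10*r^2 - 60*r - 160) - 128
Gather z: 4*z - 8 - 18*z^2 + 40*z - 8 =-18*z^2 + 44*z - 16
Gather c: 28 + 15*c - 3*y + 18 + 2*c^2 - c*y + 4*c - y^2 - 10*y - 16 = 2*c^2 + c*(19 - y) - y^2 - 13*y + 30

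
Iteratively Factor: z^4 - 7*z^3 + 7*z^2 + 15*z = (z - 5)*(z^3 - 2*z^2 - 3*z) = z*(z - 5)*(z^2 - 2*z - 3) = z*(z - 5)*(z + 1)*(z - 3)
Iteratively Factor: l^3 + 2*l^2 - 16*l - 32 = (l - 4)*(l^2 + 6*l + 8) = (l - 4)*(l + 4)*(l + 2)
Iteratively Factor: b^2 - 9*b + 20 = (b - 4)*(b - 5)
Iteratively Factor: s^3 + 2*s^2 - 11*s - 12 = (s + 1)*(s^2 + s - 12) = (s - 3)*(s + 1)*(s + 4)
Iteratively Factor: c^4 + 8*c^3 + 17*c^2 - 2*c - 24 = (c + 2)*(c^3 + 6*c^2 + 5*c - 12) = (c + 2)*(c + 3)*(c^2 + 3*c - 4) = (c + 2)*(c + 3)*(c + 4)*(c - 1)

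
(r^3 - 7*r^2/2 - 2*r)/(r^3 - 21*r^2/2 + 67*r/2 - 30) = r*(2*r + 1)/(2*r^2 - 13*r + 15)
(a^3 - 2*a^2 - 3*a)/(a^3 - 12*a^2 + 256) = a*(a^2 - 2*a - 3)/(a^3 - 12*a^2 + 256)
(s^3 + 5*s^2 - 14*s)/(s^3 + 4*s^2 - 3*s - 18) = s*(s + 7)/(s^2 + 6*s + 9)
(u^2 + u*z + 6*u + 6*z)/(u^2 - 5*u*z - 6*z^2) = (-u - 6)/(-u + 6*z)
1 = 1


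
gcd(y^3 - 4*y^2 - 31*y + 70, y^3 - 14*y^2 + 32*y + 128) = 1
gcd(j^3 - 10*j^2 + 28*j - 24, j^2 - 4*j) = 1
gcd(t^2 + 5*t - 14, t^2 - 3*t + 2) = t - 2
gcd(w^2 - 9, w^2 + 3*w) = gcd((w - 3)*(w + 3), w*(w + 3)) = w + 3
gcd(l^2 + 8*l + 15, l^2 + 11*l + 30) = l + 5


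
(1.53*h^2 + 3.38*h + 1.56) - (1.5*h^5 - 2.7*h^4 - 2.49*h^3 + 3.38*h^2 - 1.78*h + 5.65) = -1.5*h^5 + 2.7*h^4 + 2.49*h^3 - 1.85*h^2 + 5.16*h - 4.09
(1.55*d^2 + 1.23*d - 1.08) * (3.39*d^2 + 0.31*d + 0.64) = 5.2545*d^4 + 4.6502*d^3 - 2.2879*d^2 + 0.4524*d - 0.6912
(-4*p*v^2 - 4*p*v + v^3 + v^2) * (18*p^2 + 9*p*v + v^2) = -72*p^3*v^2 - 72*p^3*v - 18*p^2*v^3 - 18*p^2*v^2 + 5*p*v^4 + 5*p*v^3 + v^5 + v^4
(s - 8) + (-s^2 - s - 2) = -s^2 - 10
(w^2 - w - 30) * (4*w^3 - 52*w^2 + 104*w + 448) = 4*w^5 - 56*w^4 + 36*w^3 + 1904*w^2 - 3568*w - 13440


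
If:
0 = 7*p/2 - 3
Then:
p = 6/7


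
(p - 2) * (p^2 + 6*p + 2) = p^3 + 4*p^2 - 10*p - 4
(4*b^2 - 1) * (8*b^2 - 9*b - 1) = 32*b^4 - 36*b^3 - 12*b^2 + 9*b + 1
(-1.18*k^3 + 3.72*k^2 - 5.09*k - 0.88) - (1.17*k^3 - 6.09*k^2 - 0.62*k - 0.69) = -2.35*k^3 + 9.81*k^2 - 4.47*k - 0.19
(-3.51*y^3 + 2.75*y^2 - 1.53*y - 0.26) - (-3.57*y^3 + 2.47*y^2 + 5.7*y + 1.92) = 0.0600000000000001*y^3 + 0.28*y^2 - 7.23*y - 2.18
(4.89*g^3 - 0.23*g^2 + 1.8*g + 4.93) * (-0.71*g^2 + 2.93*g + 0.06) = -3.4719*g^5 + 14.491*g^4 - 1.6585*g^3 + 1.7599*g^2 + 14.5529*g + 0.2958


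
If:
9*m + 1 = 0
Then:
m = -1/9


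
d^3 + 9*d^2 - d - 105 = (d - 3)*(d + 5)*(d + 7)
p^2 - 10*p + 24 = (p - 6)*(p - 4)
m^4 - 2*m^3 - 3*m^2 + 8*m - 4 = (m - 2)*(m - 1)^2*(m + 2)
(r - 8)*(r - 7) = r^2 - 15*r + 56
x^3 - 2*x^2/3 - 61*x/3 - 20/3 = (x - 5)*(x + 1/3)*(x + 4)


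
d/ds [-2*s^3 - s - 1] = -6*s^2 - 1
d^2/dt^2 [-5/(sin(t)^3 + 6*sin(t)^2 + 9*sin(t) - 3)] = 15*(3*sin(t)^6 + 22*sin(t)^5 + 50*sin(t)^4 + 31*sin(t)^3 - 39*sin(t)^2 - 105*sin(t) - 66)/(sin(t)^3 + 6*sin(t)^2 + 9*sin(t) - 3)^3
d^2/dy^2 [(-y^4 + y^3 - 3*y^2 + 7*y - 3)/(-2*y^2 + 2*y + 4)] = (y^6 - 3*y^5 - 3*y^4 + 9*y^3 + 45*y^2 - 63*y + 35)/(y^6 - 3*y^5 - 3*y^4 + 11*y^3 + 6*y^2 - 12*y - 8)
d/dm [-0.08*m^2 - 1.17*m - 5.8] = -0.16*m - 1.17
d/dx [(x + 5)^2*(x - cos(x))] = (x + 5)*(2*x + (x + 5)*(sin(x) + 1) - 2*cos(x))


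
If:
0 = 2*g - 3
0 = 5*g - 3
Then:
No Solution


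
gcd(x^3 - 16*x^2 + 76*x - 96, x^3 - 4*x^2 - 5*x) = 1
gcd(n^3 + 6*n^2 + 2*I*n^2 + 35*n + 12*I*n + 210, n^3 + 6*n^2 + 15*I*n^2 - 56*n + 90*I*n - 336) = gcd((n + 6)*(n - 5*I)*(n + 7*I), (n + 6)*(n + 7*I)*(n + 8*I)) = n^2 + n*(6 + 7*I) + 42*I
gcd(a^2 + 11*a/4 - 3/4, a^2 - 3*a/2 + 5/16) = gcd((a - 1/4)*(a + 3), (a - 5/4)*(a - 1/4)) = a - 1/4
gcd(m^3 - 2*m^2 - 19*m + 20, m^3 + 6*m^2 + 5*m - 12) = m^2 + 3*m - 4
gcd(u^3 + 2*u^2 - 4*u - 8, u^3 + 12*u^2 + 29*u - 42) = 1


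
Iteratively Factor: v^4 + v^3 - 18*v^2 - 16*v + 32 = (v - 1)*(v^3 + 2*v^2 - 16*v - 32) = (v - 1)*(v + 4)*(v^2 - 2*v - 8) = (v - 4)*(v - 1)*(v + 4)*(v + 2)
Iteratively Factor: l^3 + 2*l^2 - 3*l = (l - 1)*(l^2 + 3*l) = (l - 1)*(l + 3)*(l)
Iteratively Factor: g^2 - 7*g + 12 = (g - 3)*(g - 4)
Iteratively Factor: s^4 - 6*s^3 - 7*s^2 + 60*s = (s - 5)*(s^3 - s^2 - 12*s) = s*(s - 5)*(s^2 - s - 12) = s*(s - 5)*(s + 3)*(s - 4)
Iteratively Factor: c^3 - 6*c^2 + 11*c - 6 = (c - 3)*(c^2 - 3*c + 2) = (c - 3)*(c - 2)*(c - 1)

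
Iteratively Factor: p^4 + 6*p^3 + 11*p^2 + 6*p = (p + 3)*(p^3 + 3*p^2 + 2*p) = (p + 2)*(p + 3)*(p^2 + p) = (p + 1)*(p + 2)*(p + 3)*(p)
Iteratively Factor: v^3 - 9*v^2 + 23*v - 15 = (v - 1)*(v^2 - 8*v + 15) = (v - 3)*(v - 1)*(v - 5)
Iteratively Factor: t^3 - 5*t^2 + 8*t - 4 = (t - 2)*(t^2 - 3*t + 2) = (t - 2)^2*(t - 1)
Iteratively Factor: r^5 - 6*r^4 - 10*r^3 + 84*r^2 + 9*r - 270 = (r + 2)*(r^4 - 8*r^3 + 6*r^2 + 72*r - 135) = (r + 2)*(r + 3)*(r^3 - 11*r^2 + 39*r - 45) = (r - 3)*(r + 2)*(r + 3)*(r^2 - 8*r + 15) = (r - 5)*(r - 3)*(r + 2)*(r + 3)*(r - 3)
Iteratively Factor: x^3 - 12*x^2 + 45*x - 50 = (x - 5)*(x^2 - 7*x + 10) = (x - 5)^2*(x - 2)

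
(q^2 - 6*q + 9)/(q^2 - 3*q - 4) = (-q^2 + 6*q - 9)/(-q^2 + 3*q + 4)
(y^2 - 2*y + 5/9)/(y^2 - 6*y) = (y^2 - 2*y + 5/9)/(y*(y - 6))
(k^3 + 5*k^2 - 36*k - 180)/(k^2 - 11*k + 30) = (k^2 + 11*k + 30)/(k - 5)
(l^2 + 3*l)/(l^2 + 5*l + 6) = l/(l + 2)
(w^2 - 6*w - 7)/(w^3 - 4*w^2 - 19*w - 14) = 1/(w + 2)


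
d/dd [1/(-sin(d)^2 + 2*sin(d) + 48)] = 2*(sin(d) - 1)*cos(d)/((sin(d) - 8)^2*(sin(d) + 6)^2)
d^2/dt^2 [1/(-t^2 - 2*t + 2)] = 2*(t^2 + 2*t - 4*(t + 1)^2 - 2)/(t^2 + 2*t - 2)^3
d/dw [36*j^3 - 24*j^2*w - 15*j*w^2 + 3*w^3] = -24*j^2 - 30*j*w + 9*w^2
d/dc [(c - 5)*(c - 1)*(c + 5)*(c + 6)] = 4*c^3 + 15*c^2 - 62*c - 125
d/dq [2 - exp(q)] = -exp(q)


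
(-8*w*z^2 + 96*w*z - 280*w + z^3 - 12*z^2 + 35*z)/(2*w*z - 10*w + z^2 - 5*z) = (-8*w*z + 56*w + z^2 - 7*z)/(2*w + z)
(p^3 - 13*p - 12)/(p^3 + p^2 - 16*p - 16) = (p + 3)/(p + 4)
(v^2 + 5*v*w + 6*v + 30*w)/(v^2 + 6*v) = (v + 5*w)/v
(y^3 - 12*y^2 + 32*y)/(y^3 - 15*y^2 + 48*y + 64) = y*(y - 4)/(y^2 - 7*y - 8)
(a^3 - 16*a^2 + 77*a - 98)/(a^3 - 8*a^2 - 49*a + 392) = (a^2 - 9*a + 14)/(a^2 - a - 56)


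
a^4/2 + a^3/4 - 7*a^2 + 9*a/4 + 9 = (a/2 + 1/2)*(a - 3)*(a - 3/2)*(a + 4)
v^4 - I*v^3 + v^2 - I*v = v*(v - I)^2*(v + I)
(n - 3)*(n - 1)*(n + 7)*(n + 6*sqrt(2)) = n^4 + 3*n^3 + 6*sqrt(2)*n^3 - 25*n^2 + 18*sqrt(2)*n^2 - 150*sqrt(2)*n + 21*n + 126*sqrt(2)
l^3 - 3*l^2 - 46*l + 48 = (l - 8)*(l - 1)*(l + 6)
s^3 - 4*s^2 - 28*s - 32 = (s - 8)*(s + 2)^2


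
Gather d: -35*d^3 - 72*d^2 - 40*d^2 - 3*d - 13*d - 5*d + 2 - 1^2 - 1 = -35*d^3 - 112*d^2 - 21*d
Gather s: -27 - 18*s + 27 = -18*s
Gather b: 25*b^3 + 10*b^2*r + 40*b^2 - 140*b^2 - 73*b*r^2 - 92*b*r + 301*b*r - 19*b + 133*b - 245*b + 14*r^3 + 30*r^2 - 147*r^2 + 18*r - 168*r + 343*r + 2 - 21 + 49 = 25*b^3 + b^2*(10*r - 100) + b*(-73*r^2 + 209*r - 131) + 14*r^3 - 117*r^2 + 193*r + 30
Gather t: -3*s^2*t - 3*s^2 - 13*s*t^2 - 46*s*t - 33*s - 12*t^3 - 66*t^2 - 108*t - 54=-3*s^2 - 33*s - 12*t^3 + t^2*(-13*s - 66) + t*(-3*s^2 - 46*s - 108) - 54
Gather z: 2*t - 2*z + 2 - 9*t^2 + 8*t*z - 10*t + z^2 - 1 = -9*t^2 - 8*t + z^2 + z*(8*t - 2) + 1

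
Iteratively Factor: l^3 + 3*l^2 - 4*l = (l + 4)*(l^2 - l) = (l - 1)*(l + 4)*(l)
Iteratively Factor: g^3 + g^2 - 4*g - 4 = (g + 1)*(g^2 - 4) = (g + 1)*(g + 2)*(g - 2)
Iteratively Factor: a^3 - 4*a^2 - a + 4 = (a + 1)*(a^2 - 5*a + 4) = (a - 4)*(a + 1)*(a - 1)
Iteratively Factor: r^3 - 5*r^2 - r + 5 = (r + 1)*(r^2 - 6*r + 5) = (r - 1)*(r + 1)*(r - 5)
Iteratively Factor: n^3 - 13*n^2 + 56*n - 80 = (n - 5)*(n^2 - 8*n + 16) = (n - 5)*(n - 4)*(n - 4)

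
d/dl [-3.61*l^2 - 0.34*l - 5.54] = -7.22*l - 0.34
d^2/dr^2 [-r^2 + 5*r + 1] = -2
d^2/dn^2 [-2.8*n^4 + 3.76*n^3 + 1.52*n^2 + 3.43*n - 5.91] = -33.6*n^2 + 22.56*n + 3.04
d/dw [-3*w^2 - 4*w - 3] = -6*w - 4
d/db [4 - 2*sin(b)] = -2*cos(b)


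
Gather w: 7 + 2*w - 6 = 2*w + 1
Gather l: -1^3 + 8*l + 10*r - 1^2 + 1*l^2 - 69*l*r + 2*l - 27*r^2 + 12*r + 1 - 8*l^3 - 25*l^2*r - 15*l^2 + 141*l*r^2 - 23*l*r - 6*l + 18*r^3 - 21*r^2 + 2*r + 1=-8*l^3 + l^2*(-25*r - 14) + l*(141*r^2 - 92*r + 4) + 18*r^3 - 48*r^2 + 24*r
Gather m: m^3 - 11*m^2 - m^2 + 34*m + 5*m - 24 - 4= m^3 - 12*m^2 + 39*m - 28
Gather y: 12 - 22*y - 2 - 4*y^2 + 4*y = -4*y^2 - 18*y + 10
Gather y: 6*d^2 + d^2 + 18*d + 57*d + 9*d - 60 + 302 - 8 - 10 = 7*d^2 + 84*d + 224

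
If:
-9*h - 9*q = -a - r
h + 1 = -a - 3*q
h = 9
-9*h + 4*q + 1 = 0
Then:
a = -70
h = 9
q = 20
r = 331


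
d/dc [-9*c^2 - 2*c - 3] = -18*c - 2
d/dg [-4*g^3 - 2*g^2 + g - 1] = -12*g^2 - 4*g + 1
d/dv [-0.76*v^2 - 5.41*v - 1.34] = -1.52*v - 5.41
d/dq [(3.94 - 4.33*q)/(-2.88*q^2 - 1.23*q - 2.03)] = (-12.4704*q^2 + 22.6944*q + 13.6361)/(8.2944*q^4 + 7.0848*q^3 + 13.2057*q^2 + 4.9938*q + 4.1209)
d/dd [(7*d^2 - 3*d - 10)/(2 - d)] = (-7*d^2 + 28*d - 16)/(d^2 - 4*d + 4)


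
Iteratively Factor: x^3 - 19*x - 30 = (x + 2)*(x^2 - 2*x - 15) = (x - 5)*(x + 2)*(x + 3)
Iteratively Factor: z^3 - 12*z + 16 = (z - 2)*(z^2 + 2*z - 8) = (z - 2)^2*(z + 4)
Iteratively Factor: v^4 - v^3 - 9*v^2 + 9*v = (v)*(v^3 - v^2 - 9*v + 9) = v*(v + 3)*(v^2 - 4*v + 3) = v*(v - 3)*(v + 3)*(v - 1)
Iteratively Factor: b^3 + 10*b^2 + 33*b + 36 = (b + 4)*(b^2 + 6*b + 9) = (b + 3)*(b + 4)*(b + 3)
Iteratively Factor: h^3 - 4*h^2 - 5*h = (h)*(h^2 - 4*h - 5) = h*(h + 1)*(h - 5)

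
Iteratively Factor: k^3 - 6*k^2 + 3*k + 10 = (k - 2)*(k^2 - 4*k - 5) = (k - 2)*(k + 1)*(k - 5)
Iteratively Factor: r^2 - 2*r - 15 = (r - 5)*(r + 3)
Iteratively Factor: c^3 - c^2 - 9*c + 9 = (c + 3)*(c^2 - 4*c + 3) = (c - 1)*(c + 3)*(c - 3)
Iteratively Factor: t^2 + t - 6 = (t - 2)*(t + 3)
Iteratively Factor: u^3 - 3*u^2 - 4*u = (u - 4)*(u^2 + u) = (u - 4)*(u + 1)*(u)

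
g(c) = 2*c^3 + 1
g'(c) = 6*c^2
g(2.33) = 26.30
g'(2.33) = 32.57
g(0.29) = 1.05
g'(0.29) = 0.50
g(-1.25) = -2.91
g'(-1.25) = 9.38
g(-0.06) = 1.00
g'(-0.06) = 0.02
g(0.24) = 1.03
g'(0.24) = 0.35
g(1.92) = 15.16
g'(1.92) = 22.12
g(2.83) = 46.33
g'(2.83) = 48.05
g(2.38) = 27.96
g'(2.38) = 33.99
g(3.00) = 55.00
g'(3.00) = 54.00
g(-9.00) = -1457.00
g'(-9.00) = 486.00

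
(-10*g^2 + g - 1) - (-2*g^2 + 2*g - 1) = -8*g^2 - g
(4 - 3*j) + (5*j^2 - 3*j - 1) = 5*j^2 - 6*j + 3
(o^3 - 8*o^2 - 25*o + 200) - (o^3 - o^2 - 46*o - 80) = -7*o^2 + 21*o + 280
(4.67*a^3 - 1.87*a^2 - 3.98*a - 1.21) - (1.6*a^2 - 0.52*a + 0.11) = 4.67*a^3 - 3.47*a^2 - 3.46*a - 1.32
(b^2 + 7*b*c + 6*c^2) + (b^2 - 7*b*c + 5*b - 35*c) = 2*b^2 + 5*b + 6*c^2 - 35*c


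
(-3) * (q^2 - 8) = 24 - 3*q^2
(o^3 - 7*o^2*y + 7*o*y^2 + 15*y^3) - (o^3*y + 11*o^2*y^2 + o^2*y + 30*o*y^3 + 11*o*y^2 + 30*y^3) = -o^3*y + o^3 - 11*o^2*y^2 - 8*o^2*y - 30*o*y^3 - 4*o*y^2 - 15*y^3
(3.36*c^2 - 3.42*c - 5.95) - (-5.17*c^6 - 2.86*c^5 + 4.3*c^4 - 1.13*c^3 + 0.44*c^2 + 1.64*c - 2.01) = 5.17*c^6 + 2.86*c^5 - 4.3*c^4 + 1.13*c^3 + 2.92*c^2 - 5.06*c - 3.94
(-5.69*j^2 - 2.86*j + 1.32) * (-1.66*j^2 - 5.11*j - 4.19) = 9.4454*j^4 + 33.8235*j^3 + 36.2645*j^2 + 5.2382*j - 5.5308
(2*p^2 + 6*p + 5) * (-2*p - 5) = -4*p^3 - 22*p^2 - 40*p - 25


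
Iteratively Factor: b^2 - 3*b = (b)*(b - 3)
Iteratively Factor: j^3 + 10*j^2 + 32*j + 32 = (j + 4)*(j^2 + 6*j + 8) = (j + 4)^2*(j + 2)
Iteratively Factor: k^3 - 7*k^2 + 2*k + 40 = (k - 4)*(k^2 - 3*k - 10) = (k - 5)*(k - 4)*(k + 2)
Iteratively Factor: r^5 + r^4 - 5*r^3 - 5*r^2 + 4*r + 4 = (r + 2)*(r^4 - r^3 - 3*r^2 + r + 2) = (r + 1)*(r + 2)*(r^3 - 2*r^2 - r + 2) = (r - 1)*(r + 1)*(r + 2)*(r^2 - r - 2) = (r - 2)*(r - 1)*(r + 1)*(r + 2)*(r + 1)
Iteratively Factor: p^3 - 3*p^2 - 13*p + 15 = (p + 3)*(p^2 - 6*p + 5) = (p - 5)*(p + 3)*(p - 1)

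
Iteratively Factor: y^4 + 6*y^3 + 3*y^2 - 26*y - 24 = (y + 4)*(y^3 + 2*y^2 - 5*y - 6) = (y + 1)*(y + 4)*(y^2 + y - 6) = (y - 2)*(y + 1)*(y + 4)*(y + 3)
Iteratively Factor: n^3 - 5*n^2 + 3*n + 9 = (n - 3)*(n^2 - 2*n - 3) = (n - 3)*(n + 1)*(n - 3)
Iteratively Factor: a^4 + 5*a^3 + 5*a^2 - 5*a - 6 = (a + 1)*(a^3 + 4*a^2 + a - 6) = (a + 1)*(a + 2)*(a^2 + 2*a - 3) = (a - 1)*(a + 1)*(a + 2)*(a + 3)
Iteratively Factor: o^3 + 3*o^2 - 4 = (o + 2)*(o^2 + o - 2) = (o - 1)*(o + 2)*(o + 2)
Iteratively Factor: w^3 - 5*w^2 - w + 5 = (w - 5)*(w^2 - 1) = (w - 5)*(w + 1)*(w - 1)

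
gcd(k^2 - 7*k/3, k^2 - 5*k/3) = k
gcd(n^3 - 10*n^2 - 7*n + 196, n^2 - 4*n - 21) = n - 7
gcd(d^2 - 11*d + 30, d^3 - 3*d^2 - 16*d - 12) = d - 6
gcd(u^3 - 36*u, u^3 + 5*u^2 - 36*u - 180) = u^2 - 36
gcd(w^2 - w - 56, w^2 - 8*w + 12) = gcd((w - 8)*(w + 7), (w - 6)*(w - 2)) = 1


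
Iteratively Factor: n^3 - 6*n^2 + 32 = (n - 4)*(n^2 - 2*n - 8) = (n - 4)*(n + 2)*(n - 4)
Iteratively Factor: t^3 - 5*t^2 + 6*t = (t)*(t^2 - 5*t + 6) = t*(t - 2)*(t - 3)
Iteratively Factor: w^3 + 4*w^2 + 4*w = (w)*(w^2 + 4*w + 4) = w*(w + 2)*(w + 2)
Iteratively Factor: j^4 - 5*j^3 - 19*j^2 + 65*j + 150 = (j - 5)*(j^3 - 19*j - 30) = (j - 5)^2*(j^2 + 5*j + 6) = (j - 5)^2*(j + 2)*(j + 3)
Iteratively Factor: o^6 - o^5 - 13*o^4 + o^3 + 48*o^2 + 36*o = (o + 2)*(o^5 - 3*o^4 - 7*o^3 + 15*o^2 + 18*o) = o*(o + 2)*(o^4 - 3*o^3 - 7*o^2 + 15*o + 18) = o*(o - 3)*(o + 2)*(o^3 - 7*o - 6) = o*(o - 3)*(o + 2)^2*(o^2 - 2*o - 3) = o*(o - 3)^2*(o + 2)^2*(o + 1)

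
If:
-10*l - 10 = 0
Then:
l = -1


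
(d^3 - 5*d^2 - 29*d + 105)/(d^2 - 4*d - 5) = (-d^3 + 5*d^2 + 29*d - 105)/(-d^2 + 4*d + 5)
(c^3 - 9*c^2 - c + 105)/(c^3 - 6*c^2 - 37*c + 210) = (c + 3)/(c + 6)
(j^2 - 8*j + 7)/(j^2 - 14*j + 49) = (j - 1)/(j - 7)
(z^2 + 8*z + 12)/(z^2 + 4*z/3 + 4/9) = 9*(z^2 + 8*z + 12)/(9*z^2 + 12*z + 4)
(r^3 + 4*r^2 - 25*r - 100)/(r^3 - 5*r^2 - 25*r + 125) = (r + 4)/(r - 5)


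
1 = 1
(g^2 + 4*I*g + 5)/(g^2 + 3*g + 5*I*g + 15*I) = (g - I)/(g + 3)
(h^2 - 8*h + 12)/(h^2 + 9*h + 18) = (h^2 - 8*h + 12)/(h^2 + 9*h + 18)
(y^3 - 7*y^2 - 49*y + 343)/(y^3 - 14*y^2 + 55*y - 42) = (y^2 - 49)/(y^2 - 7*y + 6)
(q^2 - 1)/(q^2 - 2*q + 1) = (q + 1)/(q - 1)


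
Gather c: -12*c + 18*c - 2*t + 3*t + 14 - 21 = 6*c + t - 7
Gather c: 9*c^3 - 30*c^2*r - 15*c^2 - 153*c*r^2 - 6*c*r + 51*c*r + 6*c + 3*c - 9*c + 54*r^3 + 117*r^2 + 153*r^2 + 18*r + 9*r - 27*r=9*c^3 + c^2*(-30*r - 15) + c*(-153*r^2 + 45*r) + 54*r^3 + 270*r^2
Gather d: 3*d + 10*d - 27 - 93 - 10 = 13*d - 130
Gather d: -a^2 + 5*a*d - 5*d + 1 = -a^2 + d*(5*a - 5) + 1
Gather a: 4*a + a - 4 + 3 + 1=5*a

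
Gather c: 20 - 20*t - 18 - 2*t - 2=-22*t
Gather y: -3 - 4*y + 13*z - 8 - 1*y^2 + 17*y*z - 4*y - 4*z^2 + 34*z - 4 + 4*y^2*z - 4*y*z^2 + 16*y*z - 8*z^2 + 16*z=y^2*(4*z - 1) + y*(-4*z^2 + 33*z - 8) - 12*z^2 + 63*z - 15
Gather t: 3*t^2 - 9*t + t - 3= 3*t^2 - 8*t - 3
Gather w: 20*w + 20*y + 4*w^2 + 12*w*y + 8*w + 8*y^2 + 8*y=4*w^2 + w*(12*y + 28) + 8*y^2 + 28*y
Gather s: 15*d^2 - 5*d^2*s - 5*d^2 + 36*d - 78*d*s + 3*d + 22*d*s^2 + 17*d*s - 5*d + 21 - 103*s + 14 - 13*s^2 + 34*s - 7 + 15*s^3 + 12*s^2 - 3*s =10*d^2 + 34*d + 15*s^3 + s^2*(22*d - 1) + s*(-5*d^2 - 61*d - 72) + 28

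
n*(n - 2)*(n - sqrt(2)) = n^3 - 2*n^2 - sqrt(2)*n^2 + 2*sqrt(2)*n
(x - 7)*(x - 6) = x^2 - 13*x + 42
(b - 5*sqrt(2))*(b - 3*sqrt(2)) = b^2 - 8*sqrt(2)*b + 30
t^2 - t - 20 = (t - 5)*(t + 4)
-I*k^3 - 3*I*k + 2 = (k - 2*I)*(k + I)*(-I*k + 1)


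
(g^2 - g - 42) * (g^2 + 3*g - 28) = g^4 + 2*g^3 - 73*g^2 - 98*g + 1176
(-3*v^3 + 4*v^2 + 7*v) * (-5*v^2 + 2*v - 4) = 15*v^5 - 26*v^4 - 15*v^3 - 2*v^2 - 28*v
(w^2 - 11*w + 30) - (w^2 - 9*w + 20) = 10 - 2*w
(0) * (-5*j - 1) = 0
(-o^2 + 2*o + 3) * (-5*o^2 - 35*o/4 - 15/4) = 5*o^4 - 5*o^3/4 - 115*o^2/4 - 135*o/4 - 45/4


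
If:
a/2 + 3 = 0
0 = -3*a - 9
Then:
No Solution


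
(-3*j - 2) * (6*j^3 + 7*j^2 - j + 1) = -18*j^4 - 33*j^3 - 11*j^2 - j - 2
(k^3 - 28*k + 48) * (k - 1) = k^4 - k^3 - 28*k^2 + 76*k - 48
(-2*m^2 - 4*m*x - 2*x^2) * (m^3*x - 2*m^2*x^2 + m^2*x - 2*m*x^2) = -2*m^5*x - 2*m^4*x + 6*m^3*x^3 + 4*m^2*x^4 + 6*m^2*x^3 + 4*m*x^4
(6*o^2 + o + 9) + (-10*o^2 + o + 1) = -4*o^2 + 2*o + 10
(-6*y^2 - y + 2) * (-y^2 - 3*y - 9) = 6*y^4 + 19*y^3 + 55*y^2 + 3*y - 18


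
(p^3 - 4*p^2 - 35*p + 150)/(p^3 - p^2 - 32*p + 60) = (p - 5)/(p - 2)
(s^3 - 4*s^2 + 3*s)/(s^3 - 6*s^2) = (s^2 - 4*s + 3)/(s*(s - 6))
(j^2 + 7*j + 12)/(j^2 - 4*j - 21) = (j + 4)/(j - 7)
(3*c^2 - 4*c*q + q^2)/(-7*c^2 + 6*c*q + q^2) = (-3*c + q)/(7*c + q)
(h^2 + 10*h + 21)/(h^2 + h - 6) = (h + 7)/(h - 2)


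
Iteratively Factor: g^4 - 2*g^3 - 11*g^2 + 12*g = (g - 1)*(g^3 - g^2 - 12*g) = (g - 1)*(g + 3)*(g^2 - 4*g) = (g - 4)*(g - 1)*(g + 3)*(g)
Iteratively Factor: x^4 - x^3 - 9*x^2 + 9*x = (x - 1)*(x^3 - 9*x) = (x - 3)*(x - 1)*(x^2 + 3*x) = (x - 3)*(x - 1)*(x + 3)*(x)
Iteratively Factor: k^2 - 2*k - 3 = (k + 1)*(k - 3)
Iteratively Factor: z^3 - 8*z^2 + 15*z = (z)*(z^2 - 8*z + 15) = z*(z - 3)*(z - 5)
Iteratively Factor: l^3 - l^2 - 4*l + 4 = (l + 2)*(l^2 - 3*l + 2) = (l - 2)*(l + 2)*(l - 1)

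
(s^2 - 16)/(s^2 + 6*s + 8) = (s - 4)/(s + 2)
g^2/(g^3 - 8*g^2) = 1/(g - 8)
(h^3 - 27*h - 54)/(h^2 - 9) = (h^2 - 3*h - 18)/(h - 3)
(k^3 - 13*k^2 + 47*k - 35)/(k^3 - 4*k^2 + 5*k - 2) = (k^2 - 12*k + 35)/(k^2 - 3*k + 2)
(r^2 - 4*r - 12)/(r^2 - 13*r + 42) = (r + 2)/(r - 7)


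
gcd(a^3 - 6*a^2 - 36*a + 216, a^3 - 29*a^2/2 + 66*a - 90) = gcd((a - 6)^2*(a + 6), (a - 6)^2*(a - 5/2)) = a^2 - 12*a + 36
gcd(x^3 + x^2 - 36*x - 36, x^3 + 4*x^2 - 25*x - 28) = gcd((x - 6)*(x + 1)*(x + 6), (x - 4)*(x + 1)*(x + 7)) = x + 1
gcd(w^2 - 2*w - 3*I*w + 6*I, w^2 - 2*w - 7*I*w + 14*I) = w - 2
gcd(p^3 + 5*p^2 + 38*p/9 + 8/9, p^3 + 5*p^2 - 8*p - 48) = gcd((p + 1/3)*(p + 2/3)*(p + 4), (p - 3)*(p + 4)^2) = p + 4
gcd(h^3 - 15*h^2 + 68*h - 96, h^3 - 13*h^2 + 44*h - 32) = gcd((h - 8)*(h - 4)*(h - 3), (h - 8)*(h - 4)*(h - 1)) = h^2 - 12*h + 32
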